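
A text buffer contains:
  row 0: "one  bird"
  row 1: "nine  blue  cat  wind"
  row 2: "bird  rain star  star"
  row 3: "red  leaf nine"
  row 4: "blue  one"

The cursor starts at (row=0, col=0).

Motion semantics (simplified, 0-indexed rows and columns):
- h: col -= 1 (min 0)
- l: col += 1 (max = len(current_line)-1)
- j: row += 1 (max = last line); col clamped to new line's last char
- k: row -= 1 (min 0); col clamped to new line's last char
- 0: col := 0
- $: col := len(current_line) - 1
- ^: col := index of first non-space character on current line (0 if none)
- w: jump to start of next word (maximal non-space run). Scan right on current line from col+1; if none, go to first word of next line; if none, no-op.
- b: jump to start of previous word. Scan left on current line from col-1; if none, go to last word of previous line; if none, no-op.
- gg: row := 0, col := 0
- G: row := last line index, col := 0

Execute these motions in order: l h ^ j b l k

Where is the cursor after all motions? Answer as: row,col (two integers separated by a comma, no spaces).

After 1 (l): row=0 col=1 char='n'
After 2 (h): row=0 col=0 char='o'
After 3 (^): row=0 col=0 char='o'
After 4 (j): row=1 col=0 char='n'
After 5 (b): row=0 col=5 char='b'
After 6 (l): row=0 col=6 char='i'
After 7 (k): row=0 col=6 char='i'

Answer: 0,6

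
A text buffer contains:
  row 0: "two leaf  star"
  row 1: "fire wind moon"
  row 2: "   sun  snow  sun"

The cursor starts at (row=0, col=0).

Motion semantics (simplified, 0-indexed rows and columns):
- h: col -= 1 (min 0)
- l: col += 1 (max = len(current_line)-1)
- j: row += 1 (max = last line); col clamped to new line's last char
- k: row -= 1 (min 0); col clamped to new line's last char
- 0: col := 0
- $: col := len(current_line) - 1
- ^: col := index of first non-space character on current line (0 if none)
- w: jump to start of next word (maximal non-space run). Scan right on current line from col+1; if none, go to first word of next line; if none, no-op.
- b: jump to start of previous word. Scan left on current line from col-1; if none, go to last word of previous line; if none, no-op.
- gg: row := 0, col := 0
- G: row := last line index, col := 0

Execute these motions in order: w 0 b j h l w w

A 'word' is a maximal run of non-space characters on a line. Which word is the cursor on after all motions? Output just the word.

After 1 (w): row=0 col=4 char='l'
After 2 (0): row=0 col=0 char='t'
After 3 (b): row=0 col=0 char='t'
After 4 (j): row=1 col=0 char='f'
After 5 (h): row=1 col=0 char='f'
After 6 (l): row=1 col=1 char='i'
After 7 (w): row=1 col=5 char='w'
After 8 (w): row=1 col=10 char='m'

Answer: moon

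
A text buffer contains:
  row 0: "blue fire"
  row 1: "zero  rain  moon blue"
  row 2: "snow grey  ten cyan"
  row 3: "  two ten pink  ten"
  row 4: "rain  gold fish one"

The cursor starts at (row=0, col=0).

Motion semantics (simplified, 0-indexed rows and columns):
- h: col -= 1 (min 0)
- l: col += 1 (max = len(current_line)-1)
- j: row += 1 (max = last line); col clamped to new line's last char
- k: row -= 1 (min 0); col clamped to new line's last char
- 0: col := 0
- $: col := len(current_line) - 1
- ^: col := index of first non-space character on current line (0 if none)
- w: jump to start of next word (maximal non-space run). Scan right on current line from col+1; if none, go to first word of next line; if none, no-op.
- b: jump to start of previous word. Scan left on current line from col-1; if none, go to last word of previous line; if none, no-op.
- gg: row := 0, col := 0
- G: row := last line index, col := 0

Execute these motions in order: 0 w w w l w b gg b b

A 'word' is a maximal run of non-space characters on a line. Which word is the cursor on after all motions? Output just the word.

Answer: blue

Derivation:
After 1 (0): row=0 col=0 char='b'
After 2 (w): row=0 col=5 char='f'
After 3 (w): row=1 col=0 char='z'
After 4 (w): row=1 col=6 char='r'
After 5 (l): row=1 col=7 char='a'
After 6 (w): row=1 col=12 char='m'
After 7 (b): row=1 col=6 char='r'
After 8 (gg): row=0 col=0 char='b'
After 9 (b): row=0 col=0 char='b'
After 10 (b): row=0 col=0 char='b'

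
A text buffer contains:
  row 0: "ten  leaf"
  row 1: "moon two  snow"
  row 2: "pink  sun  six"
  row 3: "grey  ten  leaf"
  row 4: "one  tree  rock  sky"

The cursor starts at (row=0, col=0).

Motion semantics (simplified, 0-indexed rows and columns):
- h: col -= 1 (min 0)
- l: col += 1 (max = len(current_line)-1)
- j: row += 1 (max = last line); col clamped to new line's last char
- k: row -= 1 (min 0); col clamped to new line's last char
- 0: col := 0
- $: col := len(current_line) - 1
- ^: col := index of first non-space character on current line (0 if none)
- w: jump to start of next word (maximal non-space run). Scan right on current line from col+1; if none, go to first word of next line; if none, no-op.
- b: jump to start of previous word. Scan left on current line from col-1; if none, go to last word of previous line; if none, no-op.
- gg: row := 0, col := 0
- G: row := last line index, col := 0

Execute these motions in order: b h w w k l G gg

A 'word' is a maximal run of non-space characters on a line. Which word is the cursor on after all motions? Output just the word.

After 1 (b): row=0 col=0 char='t'
After 2 (h): row=0 col=0 char='t'
After 3 (w): row=0 col=5 char='l'
After 4 (w): row=1 col=0 char='m'
After 5 (k): row=0 col=0 char='t'
After 6 (l): row=0 col=1 char='e'
After 7 (G): row=4 col=0 char='o'
After 8 (gg): row=0 col=0 char='t'

Answer: ten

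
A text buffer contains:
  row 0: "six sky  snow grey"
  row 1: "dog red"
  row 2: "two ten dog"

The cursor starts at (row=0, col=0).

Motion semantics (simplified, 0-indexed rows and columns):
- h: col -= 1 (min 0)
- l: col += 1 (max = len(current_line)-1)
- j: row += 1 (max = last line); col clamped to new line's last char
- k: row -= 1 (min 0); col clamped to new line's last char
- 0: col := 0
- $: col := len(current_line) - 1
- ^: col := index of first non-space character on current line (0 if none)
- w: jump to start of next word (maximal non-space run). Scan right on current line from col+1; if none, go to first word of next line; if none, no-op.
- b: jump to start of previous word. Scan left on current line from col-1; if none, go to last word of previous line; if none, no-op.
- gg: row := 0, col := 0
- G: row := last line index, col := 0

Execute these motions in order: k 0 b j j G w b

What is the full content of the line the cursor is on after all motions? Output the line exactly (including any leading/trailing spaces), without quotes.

After 1 (k): row=0 col=0 char='s'
After 2 (0): row=0 col=0 char='s'
After 3 (b): row=0 col=0 char='s'
After 4 (j): row=1 col=0 char='d'
After 5 (j): row=2 col=0 char='t'
After 6 (G): row=2 col=0 char='t'
After 7 (w): row=2 col=4 char='t'
After 8 (b): row=2 col=0 char='t'

Answer: two ten dog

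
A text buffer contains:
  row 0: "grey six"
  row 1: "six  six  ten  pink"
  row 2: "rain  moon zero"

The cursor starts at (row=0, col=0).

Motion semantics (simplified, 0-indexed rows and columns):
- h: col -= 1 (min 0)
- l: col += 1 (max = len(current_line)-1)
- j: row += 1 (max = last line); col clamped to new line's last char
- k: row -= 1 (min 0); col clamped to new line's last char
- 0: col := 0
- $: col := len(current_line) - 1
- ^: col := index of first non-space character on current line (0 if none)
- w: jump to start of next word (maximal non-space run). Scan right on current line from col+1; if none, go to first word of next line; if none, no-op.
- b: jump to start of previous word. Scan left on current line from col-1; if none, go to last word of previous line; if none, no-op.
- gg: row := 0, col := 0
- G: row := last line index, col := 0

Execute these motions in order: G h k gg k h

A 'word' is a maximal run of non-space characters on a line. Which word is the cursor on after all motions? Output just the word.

Answer: grey

Derivation:
After 1 (G): row=2 col=0 char='r'
After 2 (h): row=2 col=0 char='r'
After 3 (k): row=1 col=0 char='s'
After 4 (gg): row=0 col=0 char='g'
After 5 (k): row=0 col=0 char='g'
After 6 (h): row=0 col=0 char='g'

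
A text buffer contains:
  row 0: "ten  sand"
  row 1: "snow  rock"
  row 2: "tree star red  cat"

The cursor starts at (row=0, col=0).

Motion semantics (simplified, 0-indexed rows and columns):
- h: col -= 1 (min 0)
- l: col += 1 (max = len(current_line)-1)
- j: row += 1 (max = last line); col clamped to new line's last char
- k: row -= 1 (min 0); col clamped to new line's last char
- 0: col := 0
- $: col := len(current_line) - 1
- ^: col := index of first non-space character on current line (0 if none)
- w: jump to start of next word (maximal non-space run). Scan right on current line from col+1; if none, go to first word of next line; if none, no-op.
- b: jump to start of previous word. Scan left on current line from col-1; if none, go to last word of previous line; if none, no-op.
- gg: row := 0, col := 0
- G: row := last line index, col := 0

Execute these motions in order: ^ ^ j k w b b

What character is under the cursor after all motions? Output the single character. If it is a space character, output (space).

After 1 (^): row=0 col=0 char='t'
After 2 (^): row=0 col=0 char='t'
After 3 (j): row=1 col=0 char='s'
After 4 (k): row=0 col=0 char='t'
After 5 (w): row=0 col=5 char='s'
After 6 (b): row=0 col=0 char='t'
After 7 (b): row=0 col=0 char='t'

Answer: t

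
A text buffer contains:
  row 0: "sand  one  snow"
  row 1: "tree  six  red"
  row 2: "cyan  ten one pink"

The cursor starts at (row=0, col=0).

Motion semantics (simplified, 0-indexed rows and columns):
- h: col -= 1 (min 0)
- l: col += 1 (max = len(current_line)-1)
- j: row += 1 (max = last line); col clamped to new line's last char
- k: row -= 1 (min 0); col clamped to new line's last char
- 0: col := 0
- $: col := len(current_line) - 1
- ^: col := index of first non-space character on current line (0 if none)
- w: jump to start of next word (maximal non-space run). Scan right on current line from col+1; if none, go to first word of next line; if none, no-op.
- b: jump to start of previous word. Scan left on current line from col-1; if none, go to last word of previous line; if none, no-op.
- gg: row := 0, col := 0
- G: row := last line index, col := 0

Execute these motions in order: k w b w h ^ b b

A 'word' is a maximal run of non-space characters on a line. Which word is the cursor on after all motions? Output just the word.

After 1 (k): row=0 col=0 char='s'
After 2 (w): row=0 col=6 char='o'
After 3 (b): row=0 col=0 char='s'
After 4 (w): row=0 col=6 char='o'
After 5 (h): row=0 col=5 char='_'
After 6 (^): row=0 col=0 char='s'
After 7 (b): row=0 col=0 char='s'
After 8 (b): row=0 col=0 char='s'

Answer: sand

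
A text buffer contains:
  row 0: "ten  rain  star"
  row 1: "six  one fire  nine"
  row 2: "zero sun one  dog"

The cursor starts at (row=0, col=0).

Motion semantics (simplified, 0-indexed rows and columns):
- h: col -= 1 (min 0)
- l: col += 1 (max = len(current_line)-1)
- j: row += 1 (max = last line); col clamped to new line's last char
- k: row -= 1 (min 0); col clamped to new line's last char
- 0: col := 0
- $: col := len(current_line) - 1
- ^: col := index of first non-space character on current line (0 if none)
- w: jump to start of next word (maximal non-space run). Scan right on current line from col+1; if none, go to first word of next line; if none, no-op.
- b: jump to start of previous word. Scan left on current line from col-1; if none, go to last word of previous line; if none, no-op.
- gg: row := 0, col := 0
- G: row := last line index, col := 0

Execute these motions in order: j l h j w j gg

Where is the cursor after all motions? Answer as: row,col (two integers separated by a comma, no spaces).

Answer: 0,0

Derivation:
After 1 (j): row=1 col=0 char='s'
After 2 (l): row=1 col=1 char='i'
After 3 (h): row=1 col=0 char='s'
After 4 (j): row=2 col=0 char='z'
After 5 (w): row=2 col=5 char='s'
After 6 (j): row=2 col=5 char='s'
After 7 (gg): row=0 col=0 char='t'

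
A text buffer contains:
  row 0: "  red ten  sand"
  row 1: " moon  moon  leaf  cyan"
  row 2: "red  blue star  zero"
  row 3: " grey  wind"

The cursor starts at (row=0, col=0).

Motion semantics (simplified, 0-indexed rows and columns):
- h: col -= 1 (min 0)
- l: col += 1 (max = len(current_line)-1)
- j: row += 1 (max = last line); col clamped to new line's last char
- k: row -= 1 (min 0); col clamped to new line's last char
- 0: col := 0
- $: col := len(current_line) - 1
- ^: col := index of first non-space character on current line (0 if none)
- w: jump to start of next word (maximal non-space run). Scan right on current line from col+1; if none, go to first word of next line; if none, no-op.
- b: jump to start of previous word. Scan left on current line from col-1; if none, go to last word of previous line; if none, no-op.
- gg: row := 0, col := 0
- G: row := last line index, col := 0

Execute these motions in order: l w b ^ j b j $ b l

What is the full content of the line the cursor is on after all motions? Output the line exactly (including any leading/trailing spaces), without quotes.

Answer: red  blue star  zero

Derivation:
After 1 (l): row=0 col=1 char='_'
After 2 (w): row=0 col=2 char='r'
After 3 (b): row=0 col=2 char='r'
After 4 (^): row=0 col=2 char='r'
After 5 (j): row=1 col=2 char='o'
After 6 (b): row=1 col=1 char='m'
After 7 (j): row=2 col=1 char='e'
After 8 ($): row=2 col=19 char='o'
After 9 (b): row=2 col=16 char='z'
After 10 (l): row=2 col=17 char='e'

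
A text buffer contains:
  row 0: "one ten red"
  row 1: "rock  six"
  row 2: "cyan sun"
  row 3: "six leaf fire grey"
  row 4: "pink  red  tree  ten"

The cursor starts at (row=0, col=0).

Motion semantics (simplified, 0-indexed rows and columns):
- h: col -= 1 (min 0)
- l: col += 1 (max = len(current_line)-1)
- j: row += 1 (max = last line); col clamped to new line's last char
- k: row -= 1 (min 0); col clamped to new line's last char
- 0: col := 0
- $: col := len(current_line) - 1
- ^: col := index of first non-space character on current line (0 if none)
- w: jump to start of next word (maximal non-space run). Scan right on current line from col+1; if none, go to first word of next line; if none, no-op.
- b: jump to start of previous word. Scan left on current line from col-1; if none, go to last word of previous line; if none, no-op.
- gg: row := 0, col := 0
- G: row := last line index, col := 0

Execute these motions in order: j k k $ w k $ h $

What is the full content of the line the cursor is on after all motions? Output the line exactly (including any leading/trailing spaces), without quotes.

Answer: one ten red

Derivation:
After 1 (j): row=1 col=0 char='r'
After 2 (k): row=0 col=0 char='o'
After 3 (k): row=0 col=0 char='o'
After 4 ($): row=0 col=10 char='d'
After 5 (w): row=1 col=0 char='r'
After 6 (k): row=0 col=0 char='o'
After 7 ($): row=0 col=10 char='d'
After 8 (h): row=0 col=9 char='e'
After 9 ($): row=0 col=10 char='d'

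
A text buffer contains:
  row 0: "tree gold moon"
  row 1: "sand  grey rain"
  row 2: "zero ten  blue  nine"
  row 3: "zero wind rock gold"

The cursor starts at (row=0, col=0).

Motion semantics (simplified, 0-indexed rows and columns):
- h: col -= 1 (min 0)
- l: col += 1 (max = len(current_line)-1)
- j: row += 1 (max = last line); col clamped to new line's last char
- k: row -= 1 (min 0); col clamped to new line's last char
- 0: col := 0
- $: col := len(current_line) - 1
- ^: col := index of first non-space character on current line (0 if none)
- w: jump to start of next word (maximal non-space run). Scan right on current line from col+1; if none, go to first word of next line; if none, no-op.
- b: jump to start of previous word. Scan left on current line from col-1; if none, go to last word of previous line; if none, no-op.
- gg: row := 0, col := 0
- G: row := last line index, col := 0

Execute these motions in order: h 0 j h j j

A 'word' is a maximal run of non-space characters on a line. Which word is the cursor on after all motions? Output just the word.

After 1 (h): row=0 col=0 char='t'
After 2 (0): row=0 col=0 char='t'
After 3 (j): row=1 col=0 char='s'
After 4 (h): row=1 col=0 char='s'
After 5 (j): row=2 col=0 char='z'
After 6 (j): row=3 col=0 char='z'

Answer: zero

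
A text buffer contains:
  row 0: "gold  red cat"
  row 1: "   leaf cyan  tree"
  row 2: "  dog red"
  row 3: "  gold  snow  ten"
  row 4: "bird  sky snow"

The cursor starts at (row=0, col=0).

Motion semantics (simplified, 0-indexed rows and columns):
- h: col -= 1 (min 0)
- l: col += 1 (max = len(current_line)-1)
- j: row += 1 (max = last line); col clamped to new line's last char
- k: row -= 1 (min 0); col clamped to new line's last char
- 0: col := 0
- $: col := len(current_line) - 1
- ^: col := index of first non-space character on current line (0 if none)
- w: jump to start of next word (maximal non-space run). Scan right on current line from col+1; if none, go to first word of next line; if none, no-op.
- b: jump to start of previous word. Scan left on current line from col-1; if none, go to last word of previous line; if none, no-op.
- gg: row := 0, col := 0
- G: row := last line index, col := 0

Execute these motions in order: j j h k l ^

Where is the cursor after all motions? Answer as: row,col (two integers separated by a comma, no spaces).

Answer: 1,3

Derivation:
After 1 (j): row=1 col=0 char='_'
After 2 (j): row=2 col=0 char='_'
After 3 (h): row=2 col=0 char='_'
After 4 (k): row=1 col=0 char='_'
After 5 (l): row=1 col=1 char='_'
After 6 (^): row=1 col=3 char='l'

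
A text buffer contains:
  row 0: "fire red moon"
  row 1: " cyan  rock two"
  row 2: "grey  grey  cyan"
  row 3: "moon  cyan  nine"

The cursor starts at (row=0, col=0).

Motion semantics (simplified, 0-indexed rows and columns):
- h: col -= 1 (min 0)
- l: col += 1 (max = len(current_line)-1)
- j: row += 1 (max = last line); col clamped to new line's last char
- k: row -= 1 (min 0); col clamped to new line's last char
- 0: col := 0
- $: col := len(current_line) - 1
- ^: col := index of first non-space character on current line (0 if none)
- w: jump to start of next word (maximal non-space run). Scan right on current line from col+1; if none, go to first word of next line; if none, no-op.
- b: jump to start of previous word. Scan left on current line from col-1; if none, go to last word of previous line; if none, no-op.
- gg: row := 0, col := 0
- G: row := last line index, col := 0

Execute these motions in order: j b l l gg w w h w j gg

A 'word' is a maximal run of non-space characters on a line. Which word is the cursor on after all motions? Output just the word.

After 1 (j): row=1 col=0 char='_'
After 2 (b): row=0 col=9 char='m'
After 3 (l): row=0 col=10 char='o'
After 4 (l): row=0 col=11 char='o'
After 5 (gg): row=0 col=0 char='f'
After 6 (w): row=0 col=5 char='r'
After 7 (w): row=0 col=9 char='m'
After 8 (h): row=0 col=8 char='_'
After 9 (w): row=0 col=9 char='m'
After 10 (j): row=1 col=9 char='c'
After 11 (gg): row=0 col=0 char='f'

Answer: fire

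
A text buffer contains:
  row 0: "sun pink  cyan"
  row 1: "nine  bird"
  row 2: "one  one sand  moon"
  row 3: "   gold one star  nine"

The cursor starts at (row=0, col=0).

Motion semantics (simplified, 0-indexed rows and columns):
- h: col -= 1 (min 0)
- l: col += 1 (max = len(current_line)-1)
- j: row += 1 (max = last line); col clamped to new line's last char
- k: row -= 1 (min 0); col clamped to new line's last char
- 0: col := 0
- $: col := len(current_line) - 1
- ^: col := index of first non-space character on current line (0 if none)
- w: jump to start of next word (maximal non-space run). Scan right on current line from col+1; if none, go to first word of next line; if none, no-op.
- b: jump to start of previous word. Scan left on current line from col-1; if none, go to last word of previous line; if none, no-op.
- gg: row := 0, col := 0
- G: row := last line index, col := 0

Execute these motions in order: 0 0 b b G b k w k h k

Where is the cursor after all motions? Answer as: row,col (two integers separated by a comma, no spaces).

Answer: 0,0

Derivation:
After 1 (0): row=0 col=0 char='s'
After 2 (0): row=0 col=0 char='s'
After 3 (b): row=0 col=0 char='s'
After 4 (b): row=0 col=0 char='s'
After 5 (G): row=3 col=0 char='_'
After 6 (b): row=2 col=15 char='m'
After 7 (k): row=1 col=9 char='d'
After 8 (w): row=2 col=0 char='o'
After 9 (k): row=1 col=0 char='n'
After 10 (h): row=1 col=0 char='n'
After 11 (k): row=0 col=0 char='s'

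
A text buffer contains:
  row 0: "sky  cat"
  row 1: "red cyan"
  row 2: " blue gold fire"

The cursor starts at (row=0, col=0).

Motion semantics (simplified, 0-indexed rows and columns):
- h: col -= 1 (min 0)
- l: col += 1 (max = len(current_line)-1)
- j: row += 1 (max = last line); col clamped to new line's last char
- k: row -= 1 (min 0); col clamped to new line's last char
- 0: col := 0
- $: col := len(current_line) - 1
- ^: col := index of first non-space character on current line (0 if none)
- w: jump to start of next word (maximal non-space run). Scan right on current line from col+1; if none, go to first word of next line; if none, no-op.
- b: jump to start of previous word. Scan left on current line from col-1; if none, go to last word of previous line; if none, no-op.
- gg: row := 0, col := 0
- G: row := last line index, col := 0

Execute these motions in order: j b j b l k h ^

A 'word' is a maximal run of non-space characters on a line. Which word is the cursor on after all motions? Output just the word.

Answer: sky

Derivation:
After 1 (j): row=1 col=0 char='r'
After 2 (b): row=0 col=5 char='c'
After 3 (j): row=1 col=5 char='y'
After 4 (b): row=1 col=4 char='c'
After 5 (l): row=1 col=5 char='y'
After 6 (k): row=0 col=5 char='c'
After 7 (h): row=0 col=4 char='_'
After 8 (^): row=0 col=0 char='s'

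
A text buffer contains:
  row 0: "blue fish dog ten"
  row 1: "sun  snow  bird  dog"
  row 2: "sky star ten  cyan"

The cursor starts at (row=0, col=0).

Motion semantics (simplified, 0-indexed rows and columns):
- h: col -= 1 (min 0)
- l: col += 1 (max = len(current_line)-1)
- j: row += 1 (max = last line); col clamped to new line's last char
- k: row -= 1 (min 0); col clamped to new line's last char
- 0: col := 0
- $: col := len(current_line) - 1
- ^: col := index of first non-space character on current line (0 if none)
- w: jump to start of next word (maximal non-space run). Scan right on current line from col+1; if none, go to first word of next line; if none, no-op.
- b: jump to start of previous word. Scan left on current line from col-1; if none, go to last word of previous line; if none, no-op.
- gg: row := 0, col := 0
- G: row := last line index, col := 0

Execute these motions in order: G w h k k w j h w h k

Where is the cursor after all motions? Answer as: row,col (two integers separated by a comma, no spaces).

After 1 (G): row=2 col=0 char='s'
After 2 (w): row=2 col=4 char='s'
After 3 (h): row=2 col=3 char='_'
After 4 (k): row=1 col=3 char='_'
After 5 (k): row=0 col=3 char='e'
After 6 (w): row=0 col=5 char='f'
After 7 (j): row=1 col=5 char='s'
After 8 (h): row=1 col=4 char='_'
After 9 (w): row=1 col=5 char='s'
After 10 (h): row=1 col=4 char='_'
After 11 (k): row=0 col=4 char='_'

Answer: 0,4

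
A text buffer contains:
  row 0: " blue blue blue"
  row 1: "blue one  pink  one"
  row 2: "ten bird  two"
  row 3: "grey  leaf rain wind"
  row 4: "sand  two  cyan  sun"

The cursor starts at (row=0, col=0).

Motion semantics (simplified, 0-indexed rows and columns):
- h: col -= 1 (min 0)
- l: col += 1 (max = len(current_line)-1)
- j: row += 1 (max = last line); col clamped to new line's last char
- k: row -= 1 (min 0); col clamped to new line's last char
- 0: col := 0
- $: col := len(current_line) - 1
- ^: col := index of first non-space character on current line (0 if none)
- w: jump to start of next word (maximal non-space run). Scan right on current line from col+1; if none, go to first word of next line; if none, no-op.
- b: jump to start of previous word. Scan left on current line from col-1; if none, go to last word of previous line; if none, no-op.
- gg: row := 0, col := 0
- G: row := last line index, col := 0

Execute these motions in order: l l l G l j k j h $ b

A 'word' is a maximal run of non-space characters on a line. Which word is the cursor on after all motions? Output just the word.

Answer: sun

Derivation:
After 1 (l): row=0 col=1 char='b'
After 2 (l): row=0 col=2 char='l'
After 3 (l): row=0 col=3 char='u'
After 4 (G): row=4 col=0 char='s'
After 5 (l): row=4 col=1 char='a'
After 6 (j): row=4 col=1 char='a'
After 7 (k): row=3 col=1 char='r'
After 8 (j): row=4 col=1 char='a'
After 9 (h): row=4 col=0 char='s'
After 10 ($): row=4 col=19 char='n'
After 11 (b): row=4 col=17 char='s'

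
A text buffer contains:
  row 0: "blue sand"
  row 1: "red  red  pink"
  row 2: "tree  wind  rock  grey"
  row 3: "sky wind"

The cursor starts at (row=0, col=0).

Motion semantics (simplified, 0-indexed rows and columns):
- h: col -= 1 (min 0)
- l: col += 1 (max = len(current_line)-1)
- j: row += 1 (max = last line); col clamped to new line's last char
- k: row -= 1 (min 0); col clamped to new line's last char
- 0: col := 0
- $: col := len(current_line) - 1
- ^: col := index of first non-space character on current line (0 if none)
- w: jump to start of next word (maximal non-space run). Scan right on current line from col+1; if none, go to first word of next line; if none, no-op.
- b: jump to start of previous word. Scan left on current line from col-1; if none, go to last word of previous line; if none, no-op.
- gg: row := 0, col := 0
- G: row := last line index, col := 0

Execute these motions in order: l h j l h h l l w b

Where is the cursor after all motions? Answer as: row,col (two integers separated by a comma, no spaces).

After 1 (l): row=0 col=1 char='l'
After 2 (h): row=0 col=0 char='b'
After 3 (j): row=1 col=0 char='r'
After 4 (l): row=1 col=1 char='e'
After 5 (h): row=1 col=0 char='r'
After 6 (h): row=1 col=0 char='r'
After 7 (l): row=1 col=1 char='e'
After 8 (l): row=1 col=2 char='d'
After 9 (w): row=1 col=5 char='r'
After 10 (b): row=1 col=0 char='r'

Answer: 1,0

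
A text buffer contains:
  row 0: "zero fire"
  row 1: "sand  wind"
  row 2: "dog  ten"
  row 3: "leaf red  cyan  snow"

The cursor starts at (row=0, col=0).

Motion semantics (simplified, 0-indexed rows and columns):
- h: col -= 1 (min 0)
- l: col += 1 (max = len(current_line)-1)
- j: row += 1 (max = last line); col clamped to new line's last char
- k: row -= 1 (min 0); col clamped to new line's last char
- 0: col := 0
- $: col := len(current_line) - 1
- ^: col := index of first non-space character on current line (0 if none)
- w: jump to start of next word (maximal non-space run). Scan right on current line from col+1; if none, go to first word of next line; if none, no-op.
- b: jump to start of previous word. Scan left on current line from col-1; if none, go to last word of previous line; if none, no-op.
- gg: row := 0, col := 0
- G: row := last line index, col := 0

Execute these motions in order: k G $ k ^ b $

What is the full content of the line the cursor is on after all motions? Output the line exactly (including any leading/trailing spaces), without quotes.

After 1 (k): row=0 col=0 char='z'
After 2 (G): row=3 col=0 char='l'
After 3 ($): row=3 col=19 char='w'
After 4 (k): row=2 col=7 char='n'
After 5 (^): row=2 col=0 char='d'
After 6 (b): row=1 col=6 char='w'
After 7 ($): row=1 col=9 char='d'

Answer: sand  wind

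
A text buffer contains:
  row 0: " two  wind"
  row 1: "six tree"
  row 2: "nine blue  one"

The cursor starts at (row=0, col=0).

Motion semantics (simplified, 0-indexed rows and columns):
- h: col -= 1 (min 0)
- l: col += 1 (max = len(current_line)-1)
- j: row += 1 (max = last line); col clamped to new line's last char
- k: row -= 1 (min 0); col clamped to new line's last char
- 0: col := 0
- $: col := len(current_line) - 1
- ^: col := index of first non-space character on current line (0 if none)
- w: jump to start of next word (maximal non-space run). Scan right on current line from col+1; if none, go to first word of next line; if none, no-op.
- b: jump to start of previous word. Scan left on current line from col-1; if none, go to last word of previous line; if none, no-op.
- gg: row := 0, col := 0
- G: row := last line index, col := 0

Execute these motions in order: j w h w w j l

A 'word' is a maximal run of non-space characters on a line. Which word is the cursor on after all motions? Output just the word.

Answer: nine

Derivation:
After 1 (j): row=1 col=0 char='s'
After 2 (w): row=1 col=4 char='t'
After 3 (h): row=1 col=3 char='_'
After 4 (w): row=1 col=4 char='t'
After 5 (w): row=2 col=0 char='n'
After 6 (j): row=2 col=0 char='n'
After 7 (l): row=2 col=1 char='i'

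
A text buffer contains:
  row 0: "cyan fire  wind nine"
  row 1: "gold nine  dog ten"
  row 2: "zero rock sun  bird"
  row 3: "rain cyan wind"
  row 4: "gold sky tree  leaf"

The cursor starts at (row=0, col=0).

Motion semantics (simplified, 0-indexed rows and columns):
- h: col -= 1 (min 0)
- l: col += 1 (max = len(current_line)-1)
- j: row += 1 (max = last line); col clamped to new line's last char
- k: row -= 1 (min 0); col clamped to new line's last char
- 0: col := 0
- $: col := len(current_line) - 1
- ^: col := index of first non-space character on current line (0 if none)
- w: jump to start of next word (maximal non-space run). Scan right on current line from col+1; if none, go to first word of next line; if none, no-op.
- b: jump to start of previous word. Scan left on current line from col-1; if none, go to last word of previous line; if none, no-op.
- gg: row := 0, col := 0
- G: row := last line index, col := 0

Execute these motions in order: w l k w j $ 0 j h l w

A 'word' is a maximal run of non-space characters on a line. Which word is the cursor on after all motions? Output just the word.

After 1 (w): row=0 col=5 char='f'
After 2 (l): row=0 col=6 char='i'
After 3 (k): row=0 col=6 char='i'
After 4 (w): row=0 col=11 char='w'
After 5 (j): row=1 col=11 char='d'
After 6 ($): row=1 col=17 char='n'
After 7 (0): row=1 col=0 char='g'
After 8 (j): row=2 col=0 char='z'
After 9 (h): row=2 col=0 char='z'
After 10 (l): row=2 col=1 char='e'
After 11 (w): row=2 col=5 char='r'

Answer: rock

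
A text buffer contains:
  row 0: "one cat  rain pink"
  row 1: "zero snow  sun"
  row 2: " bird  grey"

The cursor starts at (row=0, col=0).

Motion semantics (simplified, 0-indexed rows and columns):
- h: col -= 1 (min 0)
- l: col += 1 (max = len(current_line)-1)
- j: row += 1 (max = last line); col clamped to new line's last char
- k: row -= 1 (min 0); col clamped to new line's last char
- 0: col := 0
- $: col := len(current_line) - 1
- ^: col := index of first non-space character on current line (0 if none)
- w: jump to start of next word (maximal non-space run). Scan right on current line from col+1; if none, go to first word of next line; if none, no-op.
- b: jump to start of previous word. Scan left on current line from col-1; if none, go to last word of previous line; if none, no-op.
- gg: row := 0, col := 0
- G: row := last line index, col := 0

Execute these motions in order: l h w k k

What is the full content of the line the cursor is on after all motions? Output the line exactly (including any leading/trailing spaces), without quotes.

After 1 (l): row=0 col=1 char='n'
After 2 (h): row=0 col=0 char='o'
After 3 (w): row=0 col=4 char='c'
After 4 (k): row=0 col=4 char='c'
After 5 (k): row=0 col=4 char='c'

Answer: one cat  rain pink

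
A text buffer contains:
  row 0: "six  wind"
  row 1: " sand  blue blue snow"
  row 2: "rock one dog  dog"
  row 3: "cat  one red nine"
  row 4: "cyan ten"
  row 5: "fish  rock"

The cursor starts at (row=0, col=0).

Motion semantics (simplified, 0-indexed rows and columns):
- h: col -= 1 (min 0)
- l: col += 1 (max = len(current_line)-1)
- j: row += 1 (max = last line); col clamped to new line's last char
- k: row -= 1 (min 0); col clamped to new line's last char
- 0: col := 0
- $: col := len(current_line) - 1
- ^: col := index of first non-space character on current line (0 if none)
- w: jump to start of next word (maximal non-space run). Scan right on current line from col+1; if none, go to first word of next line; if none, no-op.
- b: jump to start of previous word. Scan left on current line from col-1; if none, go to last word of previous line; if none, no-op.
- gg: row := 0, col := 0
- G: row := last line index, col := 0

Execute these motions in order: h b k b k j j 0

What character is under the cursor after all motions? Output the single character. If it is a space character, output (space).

Answer: r

Derivation:
After 1 (h): row=0 col=0 char='s'
After 2 (b): row=0 col=0 char='s'
After 3 (k): row=0 col=0 char='s'
After 4 (b): row=0 col=0 char='s'
After 5 (k): row=0 col=0 char='s'
After 6 (j): row=1 col=0 char='_'
After 7 (j): row=2 col=0 char='r'
After 8 (0): row=2 col=0 char='r'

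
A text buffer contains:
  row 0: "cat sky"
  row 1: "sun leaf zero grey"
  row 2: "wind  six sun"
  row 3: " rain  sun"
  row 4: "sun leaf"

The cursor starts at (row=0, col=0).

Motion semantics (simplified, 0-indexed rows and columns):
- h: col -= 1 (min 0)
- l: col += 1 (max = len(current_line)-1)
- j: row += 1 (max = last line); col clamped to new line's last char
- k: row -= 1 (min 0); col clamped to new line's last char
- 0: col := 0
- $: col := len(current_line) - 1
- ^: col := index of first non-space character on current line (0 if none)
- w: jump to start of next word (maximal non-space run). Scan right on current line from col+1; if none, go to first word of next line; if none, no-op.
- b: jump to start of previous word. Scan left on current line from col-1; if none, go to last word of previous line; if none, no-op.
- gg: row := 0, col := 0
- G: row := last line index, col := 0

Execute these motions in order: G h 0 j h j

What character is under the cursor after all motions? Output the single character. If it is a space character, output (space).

After 1 (G): row=4 col=0 char='s'
After 2 (h): row=4 col=0 char='s'
After 3 (0): row=4 col=0 char='s'
After 4 (j): row=4 col=0 char='s'
After 5 (h): row=4 col=0 char='s'
After 6 (j): row=4 col=0 char='s'

Answer: s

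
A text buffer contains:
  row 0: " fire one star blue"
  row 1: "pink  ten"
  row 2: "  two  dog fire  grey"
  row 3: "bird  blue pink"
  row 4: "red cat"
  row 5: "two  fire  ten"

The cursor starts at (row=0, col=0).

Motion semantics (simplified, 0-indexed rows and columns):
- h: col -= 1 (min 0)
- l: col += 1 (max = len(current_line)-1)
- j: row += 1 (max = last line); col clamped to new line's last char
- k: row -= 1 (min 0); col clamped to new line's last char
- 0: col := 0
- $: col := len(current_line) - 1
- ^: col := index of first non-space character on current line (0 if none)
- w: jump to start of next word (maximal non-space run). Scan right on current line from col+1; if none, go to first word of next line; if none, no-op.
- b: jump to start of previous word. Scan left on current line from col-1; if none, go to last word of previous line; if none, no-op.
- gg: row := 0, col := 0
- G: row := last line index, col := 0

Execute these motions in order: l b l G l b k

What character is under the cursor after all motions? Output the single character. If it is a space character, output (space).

After 1 (l): row=0 col=1 char='f'
After 2 (b): row=0 col=1 char='f'
After 3 (l): row=0 col=2 char='i'
After 4 (G): row=5 col=0 char='t'
After 5 (l): row=5 col=1 char='w'
After 6 (b): row=5 col=0 char='t'
After 7 (k): row=4 col=0 char='r'

Answer: r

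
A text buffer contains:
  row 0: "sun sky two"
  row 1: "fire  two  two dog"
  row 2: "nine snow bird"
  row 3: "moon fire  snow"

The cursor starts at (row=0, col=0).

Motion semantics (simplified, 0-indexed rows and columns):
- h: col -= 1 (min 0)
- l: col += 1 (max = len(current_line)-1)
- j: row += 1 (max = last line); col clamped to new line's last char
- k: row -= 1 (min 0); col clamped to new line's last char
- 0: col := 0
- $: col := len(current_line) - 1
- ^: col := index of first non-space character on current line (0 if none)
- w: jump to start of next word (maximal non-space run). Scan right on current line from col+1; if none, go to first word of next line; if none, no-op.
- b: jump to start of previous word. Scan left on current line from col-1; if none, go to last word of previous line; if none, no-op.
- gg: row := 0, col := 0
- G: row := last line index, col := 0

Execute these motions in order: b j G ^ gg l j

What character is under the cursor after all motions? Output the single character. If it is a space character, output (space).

After 1 (b): row=0 col=0 char='s'
After 2 (j): row=1 col=0 char='f'
After 3 (G): row=3 col=0 char='m'
After 4 (^): row=3 col=0 char='m'
After 5 (gg): row=0 col=0 char='s'
After 6 (l): row=0 col=1 char='u'
After 7 (j): row=1 col=1 char='i'

Answer: i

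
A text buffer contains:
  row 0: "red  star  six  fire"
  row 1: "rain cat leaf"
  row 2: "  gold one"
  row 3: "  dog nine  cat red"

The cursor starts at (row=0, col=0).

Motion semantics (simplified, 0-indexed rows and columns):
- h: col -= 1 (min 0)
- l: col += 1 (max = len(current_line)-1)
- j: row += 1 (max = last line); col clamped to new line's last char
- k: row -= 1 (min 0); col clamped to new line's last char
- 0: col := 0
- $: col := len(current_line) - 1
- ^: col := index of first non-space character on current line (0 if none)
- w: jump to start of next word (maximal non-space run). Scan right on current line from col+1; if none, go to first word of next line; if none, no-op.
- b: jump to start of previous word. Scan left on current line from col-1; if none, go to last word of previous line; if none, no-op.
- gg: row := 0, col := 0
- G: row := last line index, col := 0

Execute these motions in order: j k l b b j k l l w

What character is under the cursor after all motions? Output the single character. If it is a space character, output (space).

After 1 (j): row=1 col=0 char='r'
After 2 (k): row=0 col=0 char='r'
After 3 (l): row=0 col=1 char='e'
After 4 (b): row=0 col=0 char='r'
After 5 (b): row=0 col=0 char='r'
After 6 (j): row=1 col=0 char='r'
After 7 (k): row=0 col=0 char='r'
After 8 (l): row=0 col=1 char='e'
After 9 (l): row=0 col=2 char='d'
After 10 (w): row=0 col=5 char='s'

Answer: s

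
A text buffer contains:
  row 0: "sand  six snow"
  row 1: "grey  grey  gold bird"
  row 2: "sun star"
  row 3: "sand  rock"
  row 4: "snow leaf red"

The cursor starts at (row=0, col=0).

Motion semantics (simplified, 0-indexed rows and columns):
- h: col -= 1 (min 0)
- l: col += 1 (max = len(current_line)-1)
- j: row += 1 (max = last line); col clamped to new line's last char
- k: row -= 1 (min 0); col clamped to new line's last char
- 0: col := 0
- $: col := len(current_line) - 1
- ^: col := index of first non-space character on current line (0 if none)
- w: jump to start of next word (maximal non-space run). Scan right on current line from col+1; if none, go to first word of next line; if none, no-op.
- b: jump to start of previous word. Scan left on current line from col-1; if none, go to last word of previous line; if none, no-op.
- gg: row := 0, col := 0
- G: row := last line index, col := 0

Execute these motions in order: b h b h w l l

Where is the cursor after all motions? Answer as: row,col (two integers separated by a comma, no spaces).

Answer: 0,8

Derivation:
After 1 (b): row=0 col=0 char='s'
After 2 (h): row=0 col=0 char='s'
After 3 (b): row=0 col=0 char='s'
After 4 (h): row=0 col=0 char='s'
After 5 (w): row=0 col=6 char='s'
After 6 (l): row=0 col=7 char='i'
After 7 (l): row=0 col=8 char='x'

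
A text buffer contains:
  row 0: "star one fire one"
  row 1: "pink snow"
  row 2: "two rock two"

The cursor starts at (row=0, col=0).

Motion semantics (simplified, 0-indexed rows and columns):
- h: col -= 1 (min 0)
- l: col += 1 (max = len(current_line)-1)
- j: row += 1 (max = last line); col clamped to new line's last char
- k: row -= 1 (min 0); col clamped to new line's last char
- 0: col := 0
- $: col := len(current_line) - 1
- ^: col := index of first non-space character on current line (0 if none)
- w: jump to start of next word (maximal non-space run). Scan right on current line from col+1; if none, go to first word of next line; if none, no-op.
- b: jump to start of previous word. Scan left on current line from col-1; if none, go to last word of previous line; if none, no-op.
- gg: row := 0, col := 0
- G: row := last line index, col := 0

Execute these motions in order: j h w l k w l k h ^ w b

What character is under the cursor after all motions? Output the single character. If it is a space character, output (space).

Answer: s

Derivation:
After 1 (j): row=1 col=0 char='p'
After 2 (h): row=1 col=0 char='p'
After 3 (w): row=1 col=5 char='s'
After 4 (l): row=1 col=6 char='n'
After 5 (k): row=0 col=6 char='n'
After 6 (w): row=0 col=9 char='f'
After 7 (l): row=0 col=10 char='i'
After 8 (k): row=0 col=10 char='i'
After 9 (h): row=0 col=9 char='f'
After 10 (^): row=0 col=0 char='s'
After 11 (w): row=0 col=5 char='o'
After 12 (b): row=0 col=0 char='s'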